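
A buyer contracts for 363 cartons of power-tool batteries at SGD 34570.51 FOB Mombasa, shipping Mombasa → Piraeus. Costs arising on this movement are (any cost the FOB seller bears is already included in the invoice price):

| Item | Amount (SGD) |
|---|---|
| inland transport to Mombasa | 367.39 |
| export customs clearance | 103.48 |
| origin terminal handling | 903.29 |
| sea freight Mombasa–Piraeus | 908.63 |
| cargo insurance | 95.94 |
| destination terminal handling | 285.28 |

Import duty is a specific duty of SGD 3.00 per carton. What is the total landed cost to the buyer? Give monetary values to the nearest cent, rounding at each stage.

FOB: the seller bears costs until goods are on board at the origin port; the buyer bears freight, insurance and all costs thereafter.
Already in the invoice (seller's account under FOB): inland to port, export clearance, origin terminal — exclude.
CIF value = FOB price + freight + insurance = 34570.51 + 908.63 + 95.94 = 35575.08
Import duty = 363 × 3.00 = 1089.00
Buyer bears: freight 908.63 + insurance 95.94 + destination terminal 285.28 + duty 1089.00 = 2378.85
Landed cost = invoice 34570.51 + 2378.85 = 36949.36

Total landed cost: SGD 36949.36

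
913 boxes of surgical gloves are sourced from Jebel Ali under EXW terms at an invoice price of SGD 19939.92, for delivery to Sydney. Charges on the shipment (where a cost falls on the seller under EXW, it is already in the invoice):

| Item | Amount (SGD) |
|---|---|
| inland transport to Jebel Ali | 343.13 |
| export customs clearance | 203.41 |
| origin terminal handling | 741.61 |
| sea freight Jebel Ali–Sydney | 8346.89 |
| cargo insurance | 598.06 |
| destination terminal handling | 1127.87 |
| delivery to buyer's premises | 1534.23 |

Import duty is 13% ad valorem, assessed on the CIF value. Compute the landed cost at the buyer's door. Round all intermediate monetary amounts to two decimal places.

Total landed cost: SGD 36757.61

EXW: the seller makes goods available at their premises; the buyer bears all onward costs.
CIF value = EXW price + inland to port + export clearance + origin terminal + freight + insurance = 19939.92 + 343.13 + 203.41 + 741.61 + 8346.89 + 598.06 = 30173.02
Import duty = 30173.02 × 13% = 3922.49
Buyer bears: inland to port 343.13 + export clearance 203.41 + origin terminal 741.61 + freight 8346.89 + insurance 598.06 + destination terminal 1127.87 + delivery 1534.23 + duty 3922.49 = 16817.69
Landed cost = invoice 19939.92 + 16817.69 = 36757.61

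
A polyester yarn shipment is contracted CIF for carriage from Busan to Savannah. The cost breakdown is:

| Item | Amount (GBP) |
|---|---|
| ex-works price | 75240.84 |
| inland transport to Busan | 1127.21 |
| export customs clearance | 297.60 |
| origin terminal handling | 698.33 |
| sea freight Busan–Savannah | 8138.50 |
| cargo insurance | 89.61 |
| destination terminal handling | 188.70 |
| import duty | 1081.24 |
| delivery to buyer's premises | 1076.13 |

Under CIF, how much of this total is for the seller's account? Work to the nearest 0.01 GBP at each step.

CIF: the seller pays costs through ocean freight and marine insurance to the destination port.
Seller's account: goods 75240.84 + inland to port 1127.21 + export clearance 297.60 + origin terminal 698.33 + freight 8138.50 + insurance 89.61 = 85592.09
Buyer's account: destination terminal 188.70 + duty 1081.24 + delivery 1076.13 = 2346.07

Seller's account: GBP 85592.09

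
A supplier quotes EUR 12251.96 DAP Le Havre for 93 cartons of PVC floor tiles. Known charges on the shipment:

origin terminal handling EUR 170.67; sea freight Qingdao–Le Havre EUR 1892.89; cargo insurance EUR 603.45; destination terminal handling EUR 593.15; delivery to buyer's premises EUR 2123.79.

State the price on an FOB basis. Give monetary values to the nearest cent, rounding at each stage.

Not relevant to the conversion: origin terminal — on the seller under both DAP and FOB; already in the DAP price and stays in the FOB price.
From DAP to FOB, the seller no longer bears: freight, insurance, destination terminal, delivery.
FOB price = 12251.96 − 1892.89 − 603.45 − 593.15 − 2123.79 = 7038.68

FOB price: EUR 7038.68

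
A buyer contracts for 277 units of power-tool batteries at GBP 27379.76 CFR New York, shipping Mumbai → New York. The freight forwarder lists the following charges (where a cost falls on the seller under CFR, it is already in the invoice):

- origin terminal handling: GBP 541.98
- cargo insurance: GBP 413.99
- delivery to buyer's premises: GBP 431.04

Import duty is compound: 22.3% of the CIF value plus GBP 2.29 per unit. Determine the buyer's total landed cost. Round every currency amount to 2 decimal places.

CFR: the seller pays costs through ocean freight to the destination port, but not insurance.
Already in the invoice (seller's account under CFR): origin terminal — exclude.
CIF value = CFR price + insurance = 27379.76 + 413.99 = 27793.75
Ad valorem component: 27793.75 × 22.3% = 6198.01
Specific component: 277 × 2.29 = 634.33
Import duty = 6198.01 + 634.33 = 6832.34
Buyer bears: insurance 413.99 + delivery 431.04 + duty 6832.34 = 7677.37
Landed cost = invoice 27379.76 + 7677.37 = 35057.13

Total landed cost: GBP 35057.13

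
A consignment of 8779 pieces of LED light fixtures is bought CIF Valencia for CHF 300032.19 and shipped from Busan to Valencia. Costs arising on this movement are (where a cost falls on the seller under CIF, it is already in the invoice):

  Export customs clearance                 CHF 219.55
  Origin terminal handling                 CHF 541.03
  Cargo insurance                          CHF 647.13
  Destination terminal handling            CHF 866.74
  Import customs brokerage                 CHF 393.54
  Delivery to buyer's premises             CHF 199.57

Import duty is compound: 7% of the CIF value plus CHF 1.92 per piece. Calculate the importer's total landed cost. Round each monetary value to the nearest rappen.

CIF: the seller pays costs through ocean freight and marine insurance to the destination port.
Already in the invoice (seller's account under CIF): export clearance, origin terminal, insurance — exclude.
The CIF price already equals the CIF value: 300032.19
Ad valorem component: 300032.19 × 7% = 21002.25
Specific component: 8779 × 1.92 = 16855.68
Import duty = 21002.25 + 16855.68 = 37857.93
Buyer bears: destination terminal 866.74 + brokerage 393.54 + delivery 199.57 + duty 37857.93 = 39317.78
Landed cost = invoice 300032.19 + 39317.78 = 339349.97

Total landed cost: CHF 339349.97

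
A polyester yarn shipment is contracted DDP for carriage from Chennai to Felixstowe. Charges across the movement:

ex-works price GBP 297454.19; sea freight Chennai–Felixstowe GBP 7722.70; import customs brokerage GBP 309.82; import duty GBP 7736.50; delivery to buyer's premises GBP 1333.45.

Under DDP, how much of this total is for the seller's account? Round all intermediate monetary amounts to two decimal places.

Seller's account: GBP 314556.66

DDP: the seller bears all costs including import duty.
Seller's account: goods 297454.19 + freight 7722.70 + brokerage 309.82 + duty 7736.50 + delivery 1333.45 = 314556.66
Buyer's account: 0.00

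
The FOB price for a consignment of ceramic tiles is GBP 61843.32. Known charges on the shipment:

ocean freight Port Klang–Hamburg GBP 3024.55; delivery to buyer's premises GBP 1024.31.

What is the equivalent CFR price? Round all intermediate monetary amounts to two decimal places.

Not relevant to the conversion: delivery — on the buyer under both terms; not part of either seller's price.
From FOB to CFR, the seller additionally bears: freight.
CFR price = 61843.32 + 3024.55 = 64867.87

CFR price: GBP 64867.87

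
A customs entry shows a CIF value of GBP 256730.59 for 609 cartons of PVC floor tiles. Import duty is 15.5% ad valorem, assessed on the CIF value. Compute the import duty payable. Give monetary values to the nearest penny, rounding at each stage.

Import duty: GBP 39793.24

Import duty = 256730.59 × 15.5% = 39793.24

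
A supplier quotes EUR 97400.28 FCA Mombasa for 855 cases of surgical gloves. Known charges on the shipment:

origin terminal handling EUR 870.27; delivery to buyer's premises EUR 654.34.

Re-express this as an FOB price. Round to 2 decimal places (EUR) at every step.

Not relevant to the conversion: delivery — on the buyer under both terms; not part of either seller's price.
From FCA to FOB, the seller additionally bears: origin terminal.
FOB price = 97400.28 + 870.27 = 98270.55

FOB price: EUR 98270.55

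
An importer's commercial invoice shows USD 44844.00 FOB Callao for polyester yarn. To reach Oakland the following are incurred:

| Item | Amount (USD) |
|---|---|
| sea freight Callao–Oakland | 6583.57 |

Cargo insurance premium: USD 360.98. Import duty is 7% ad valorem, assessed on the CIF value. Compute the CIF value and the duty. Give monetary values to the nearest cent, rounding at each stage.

CIF value: USD 51788.55; import duty: USD 3625.20

CIF = FOB price + freight + insurance
CIF = 44844.00 + 6583.57 + 360.98 = 51788.55
Import duty = 51788.55 × 7% = 3625.20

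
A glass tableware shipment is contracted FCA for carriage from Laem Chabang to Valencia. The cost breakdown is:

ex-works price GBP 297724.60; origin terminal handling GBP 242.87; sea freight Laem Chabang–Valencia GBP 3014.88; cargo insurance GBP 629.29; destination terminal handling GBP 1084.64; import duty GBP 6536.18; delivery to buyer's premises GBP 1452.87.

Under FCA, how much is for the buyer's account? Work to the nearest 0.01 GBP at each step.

Buyer's account: GBP 12960.73

FCA: the seller delivers export-cleared goods to the carrier; the buyer bears costs from that point.
Seller's account: goods 297724.60 = 297724.60
Buyer's account: origin terminal 242.87 + freight 3014.88 + insurance 629.29 + destination terminal 1084.64 + duty 6536.18 + delivery 1452.87 = 12960.73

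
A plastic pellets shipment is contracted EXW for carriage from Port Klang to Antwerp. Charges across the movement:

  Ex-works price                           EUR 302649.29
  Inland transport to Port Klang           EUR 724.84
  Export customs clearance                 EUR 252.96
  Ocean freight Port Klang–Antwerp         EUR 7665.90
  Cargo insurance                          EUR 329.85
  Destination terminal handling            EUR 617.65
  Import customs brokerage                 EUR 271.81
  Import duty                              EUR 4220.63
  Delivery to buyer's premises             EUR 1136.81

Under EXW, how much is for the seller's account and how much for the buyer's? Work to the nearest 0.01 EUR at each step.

EXW: the seller makes goods available at their premises; the buyer bears all onward costs.
Seller's account: goods 302649.29 = 302649.29
Buyer's account: inland to port 724.84 + export clearance 252.96 + freight 7665.90 + insurance 329.85 + destination terminal 617.65 + brokerage 271.81 + duty 4220.63 + delivery 1136.81 = 15220.45

Seller: EUR 302649.29; buyer: EUR 15220.45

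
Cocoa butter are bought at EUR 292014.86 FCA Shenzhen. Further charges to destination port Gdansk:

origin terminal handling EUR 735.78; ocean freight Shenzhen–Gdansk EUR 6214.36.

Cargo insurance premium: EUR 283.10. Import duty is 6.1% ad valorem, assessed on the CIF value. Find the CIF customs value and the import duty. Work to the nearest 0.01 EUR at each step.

CIF value: EUR 299248.10; import duty: EUR 18254.13

CIF = FCA price + pre-shipment costs + freight + insurance
CIF = 292014.86 + 735.78 + 6214.36 + 283.10 = 299248.10
Import duty = 299248.10 × 6.1% = 18254.13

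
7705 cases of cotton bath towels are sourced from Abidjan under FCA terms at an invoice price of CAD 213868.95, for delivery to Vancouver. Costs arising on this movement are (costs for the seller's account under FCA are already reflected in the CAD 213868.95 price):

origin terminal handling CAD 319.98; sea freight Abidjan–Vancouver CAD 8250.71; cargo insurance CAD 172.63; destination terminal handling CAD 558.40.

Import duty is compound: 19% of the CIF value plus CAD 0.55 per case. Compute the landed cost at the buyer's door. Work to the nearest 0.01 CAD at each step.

FCA: the seller delivers export-cleared goods to the carrier; the buyer bears costs from that point.
CIF value = FCA price + origin terminal + freight + insurance = 213868.95 + 319.98 + 8250.71 + 172.63 = 222612.27
Ad valorem component: 222612.27 × 19% = 42296.33
Specific component: 7705 × 0.55 = 4237.75
Import duty = 42296.33 + 4237.75 = 46534.08
Buyer bears: origin terminal 319.98 + freight 8250.71 + insurance 172.63 + destination terminal 558.40 + duty 46534.08 = 55835.80
Landed cost = invoice 213868.95 + 55835.80 = 269704.75

Total landed cost: CAD 269704.75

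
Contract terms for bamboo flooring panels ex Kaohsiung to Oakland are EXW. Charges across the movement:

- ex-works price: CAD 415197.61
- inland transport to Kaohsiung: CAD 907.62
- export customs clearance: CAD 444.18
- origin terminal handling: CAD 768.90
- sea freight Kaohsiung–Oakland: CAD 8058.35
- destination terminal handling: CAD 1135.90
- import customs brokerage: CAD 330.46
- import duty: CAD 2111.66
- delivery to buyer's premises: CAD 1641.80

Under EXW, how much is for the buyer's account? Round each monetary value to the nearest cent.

Buyer's account: CAD 15398.87

EXW: the seller makes goods available at their premises; the buyer bears all onward costs.
Seller's account: goods 415197.61 = 415197.61
Buyer's account: inland to port 907.62 + export clearance 444.18 + origin terminal 768.90 + freight 8058.35 + destination terminal 1135.90 + brokerage 330.46 + duty 2111.66 + delivery 1641.80 = 15398.87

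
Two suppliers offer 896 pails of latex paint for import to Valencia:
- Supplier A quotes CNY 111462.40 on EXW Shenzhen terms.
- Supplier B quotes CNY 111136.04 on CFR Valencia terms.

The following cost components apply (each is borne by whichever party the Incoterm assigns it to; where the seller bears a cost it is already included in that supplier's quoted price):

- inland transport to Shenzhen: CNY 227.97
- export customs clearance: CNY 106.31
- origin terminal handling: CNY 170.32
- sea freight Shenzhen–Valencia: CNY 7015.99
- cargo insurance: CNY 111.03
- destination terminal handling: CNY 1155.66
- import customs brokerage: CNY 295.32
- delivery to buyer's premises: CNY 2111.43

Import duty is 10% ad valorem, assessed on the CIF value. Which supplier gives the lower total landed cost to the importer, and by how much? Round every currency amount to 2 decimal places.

Supplier B is cheaper by CNY 8631.64

Supplier A (EXW):
CIF value = EXW price + inland to port + export clearance + origin terminal + freight + insurance = 111462.40 + 227.97 + 106.31 + 170.32 + 7015.99 + 111.03 = 119094.02
Import duty = 119094.02 × 10% = 11909.40
Buyer bears (A): 227.97 + 106.31 + 170.32 + 7015.99 + 111.03 + 1155.66 + 295.32 + 2111.43 = 11194.03
Landed cost (A) = invoice 111462.40 + 11194.03 + duty 11909.40 = 134565.83
Supplier B (CFR):
CIF value = CFR price + insurance = 111136.04 + 111.03 = 111247.07
Import duty = 111247.07 × 10% = 11124.71
Buyer bears (B): 111.03 + 1155.66 + 295.32 + 2111.43 = 3673.44
Landed cost (B) = invoice 111136.04 + 3673.44 + duty 11124.71 = 125934.19
Difference = |134565.83 − 125934.19| = 8631.64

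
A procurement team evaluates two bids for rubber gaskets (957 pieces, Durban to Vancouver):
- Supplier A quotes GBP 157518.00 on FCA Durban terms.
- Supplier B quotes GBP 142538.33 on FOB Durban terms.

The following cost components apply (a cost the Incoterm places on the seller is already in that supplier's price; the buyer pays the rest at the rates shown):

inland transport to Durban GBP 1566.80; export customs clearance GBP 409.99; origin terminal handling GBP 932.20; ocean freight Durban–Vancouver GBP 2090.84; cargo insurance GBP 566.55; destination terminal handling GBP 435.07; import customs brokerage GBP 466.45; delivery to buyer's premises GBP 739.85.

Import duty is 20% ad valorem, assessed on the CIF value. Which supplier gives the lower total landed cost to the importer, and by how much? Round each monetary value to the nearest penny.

Supplier B is cheaper by GBP 19094.25

Supplier A (FCA):
CIF value = FCA price + origin terminal + freight + insurance = 157518.00 + 932.20 + 2090.84 + 566.55 = 161107.59
Import duty = 161107.59 × 20% = 32221.52
Buyer bears (A): 932.20 + 2090.84 + 566.55 + 435.07 + 466.45 + 739.85 = 5230.96
Landed cost (A) = invoice 157518.00 + 5230.96 + duty 32221.52 = 194970.48
Supplier B (FOB):
CIF value = FOB price + freight + insurance = 142538.33 + 2090.84 + 566.55 = 145195.72
Import duty = 145195.72 × 20% = 29039.14
Buyer bears (B): 2090.84 + 566.55 + 435.07 + 466.45 + 739.85 = 4298.76
Landed cost (B) = invoice 142538.33 + 4298.76 + duty 29039.14 = 175876.23
Difference = |194970.48 − 175876.23| = 19094.25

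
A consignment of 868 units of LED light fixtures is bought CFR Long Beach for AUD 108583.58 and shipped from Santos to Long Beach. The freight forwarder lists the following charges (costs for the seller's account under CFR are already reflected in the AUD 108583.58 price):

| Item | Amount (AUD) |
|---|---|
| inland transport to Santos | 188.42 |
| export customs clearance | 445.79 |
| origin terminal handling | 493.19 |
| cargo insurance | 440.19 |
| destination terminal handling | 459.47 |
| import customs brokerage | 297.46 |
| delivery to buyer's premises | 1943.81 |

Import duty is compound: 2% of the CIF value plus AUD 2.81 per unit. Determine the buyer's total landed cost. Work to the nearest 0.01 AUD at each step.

CFR: the seller pays costs through ocean freight to the destination port, but not insurance.
Already in the invoice (seller's account under CFR): inland to port, export clearance, origin terminal — exclude.
CIF value = CFR price + insurance = 108583.58 + 440.19 = 109023.77
Ad valorem component: 109023.77 × 2% = 2180.48
Specific component: 868 × 2.81 = 2439.08
Import duty = 2180.48 + 2439.08 = 4619.56
Buyer bears: insurance 440.19 + destination terminal 459.47 + brokerage 297.46 + delivery 1943.81 + duty 4619.56 = 7760.49
Landed cost = invoice 108583.58 + 7760.49 = 116344.07

Total landed cost: AUD 116344.07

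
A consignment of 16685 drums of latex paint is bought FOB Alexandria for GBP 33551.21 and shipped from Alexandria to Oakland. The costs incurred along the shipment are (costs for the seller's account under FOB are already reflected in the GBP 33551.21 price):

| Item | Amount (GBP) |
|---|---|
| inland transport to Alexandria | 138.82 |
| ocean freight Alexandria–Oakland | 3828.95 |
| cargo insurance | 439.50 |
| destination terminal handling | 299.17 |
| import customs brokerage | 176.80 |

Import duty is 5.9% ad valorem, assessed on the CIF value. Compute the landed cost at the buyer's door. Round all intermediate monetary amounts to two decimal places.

Total landed cost: GBP 40526.99

FOB: the seller bears costs until goods are on board at the origin port; the buyer bears freight, insurance and all costs thereafter.
Already in the invoice (seller's account under FOB): inland to port — exclude.
CIF value = FOB price + freight + insurance = 33551.21 + 3828.95 + 439.50 = 37819.66
Import duty = 37819.66 × 5.9% = 2231.36
Buyer bears: freight 3828.95 + insurance 439.50 + destination terminal 299.17 + brokerage 176.80 + duty 2231.36 = 6975.78
Landed cost = invoice 33551.21 + 6975.78 = 40526.99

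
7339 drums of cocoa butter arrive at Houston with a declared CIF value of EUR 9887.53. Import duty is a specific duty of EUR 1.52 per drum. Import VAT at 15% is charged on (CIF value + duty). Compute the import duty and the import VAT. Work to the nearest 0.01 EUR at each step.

Import duty = 7339 × 1.52 = 11155.28
VAT base = CIF + duty = 9887.53 + 11155.28 = 21042.81
Import VAT = 21042.81 × 15% = 3156.42

Import duty: EUR 11155.28; import VAT: EUR 3156.42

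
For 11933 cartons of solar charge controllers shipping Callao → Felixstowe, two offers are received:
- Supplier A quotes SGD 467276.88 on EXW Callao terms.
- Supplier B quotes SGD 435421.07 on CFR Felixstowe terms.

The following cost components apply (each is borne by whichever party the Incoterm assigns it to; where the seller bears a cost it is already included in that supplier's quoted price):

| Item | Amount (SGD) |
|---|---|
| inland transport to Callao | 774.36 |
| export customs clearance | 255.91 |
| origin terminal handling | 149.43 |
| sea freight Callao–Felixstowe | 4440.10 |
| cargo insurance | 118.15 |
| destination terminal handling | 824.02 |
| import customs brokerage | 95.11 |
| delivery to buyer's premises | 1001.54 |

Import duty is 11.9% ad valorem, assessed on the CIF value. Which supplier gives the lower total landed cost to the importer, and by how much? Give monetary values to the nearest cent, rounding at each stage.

Supplier B is cheaper by SGD 41935.20

Supplier A (EXW):
CIF value = EXW price + inland to port + export clearance + origin terminal + freight + insurance = 467276.88 + 774.36 + 255.91 + 149.43 + 4440.10 + 118.15 = 473014.83
Import duty = 473014.83 × 11.9% = 56288.76
Buyer bears (A): 774.36 + 255.91 + 149.43 + 4440.10 + 118.15 + 824.02 + 95.11 + 1001.54 = 7658.62
Landed cost (A) = invoice 467276.88 + 7658.62 + duty 56288.76 = 531224.26
Supplier B (CFR):
CIF value = CFR price + insurance = 435421.07 + 118.15 = 435539.22
Import duty = 435539.22 × 11.9% = 51829.17
Buyer bears (B): 118.15 + 824.02 + 95.11 + 1001.54 = 2038.82
Landed cost (B) = invoice 435421.07 + 2038.82 + duty 51829.17 = 489289.06
Difference = |531224.26 − 489289.06| = 41935.20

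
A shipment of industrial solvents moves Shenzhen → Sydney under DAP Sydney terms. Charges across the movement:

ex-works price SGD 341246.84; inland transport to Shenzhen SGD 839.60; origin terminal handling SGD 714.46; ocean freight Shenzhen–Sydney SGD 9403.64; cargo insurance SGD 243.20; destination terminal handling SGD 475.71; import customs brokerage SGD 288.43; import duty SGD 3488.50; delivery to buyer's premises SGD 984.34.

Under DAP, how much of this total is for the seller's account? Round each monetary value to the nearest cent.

Seller's account: SGD 353907.79

DAP: the seller bears all costs to the named destination except import duty and clearance.
Seller's account: goods 341246.84 + inland to port 839.60 + origin terminal 714.46 + freight 9403.64 + insurance 243.20 + destination terminal 475.71 + delivery 984.34 = 353907.79
Buyer's account: brokerage 288.43 + duty 3488.50 = 3776.93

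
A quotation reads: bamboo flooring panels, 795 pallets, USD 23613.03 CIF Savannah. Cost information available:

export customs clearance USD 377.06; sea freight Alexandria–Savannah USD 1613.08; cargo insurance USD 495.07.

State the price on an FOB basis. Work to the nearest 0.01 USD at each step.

FOB price: USD 21504.88

Not relevant to the conversion: export clearance — on the seller under both CIF and FOB; already in the CIF price and stays in the FOB price.
From CIF to FOB, the seller no longer bears: freight, insurance.
FOB price = 23613.03 − 1613.08 − 495.07 = 21504.88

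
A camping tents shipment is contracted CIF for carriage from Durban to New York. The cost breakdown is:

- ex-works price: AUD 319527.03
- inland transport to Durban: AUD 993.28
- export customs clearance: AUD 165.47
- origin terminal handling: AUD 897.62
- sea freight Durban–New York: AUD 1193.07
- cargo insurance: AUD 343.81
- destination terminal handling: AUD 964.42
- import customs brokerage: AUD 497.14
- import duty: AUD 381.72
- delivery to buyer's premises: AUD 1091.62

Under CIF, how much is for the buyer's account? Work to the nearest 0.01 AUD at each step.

Buyer's account: AUD 2934.90

CIF: the seller pays costs through ocean freight and marine insurance to the destination port.
Seller's account: goods 319527.03 + inland to port 993.28 + export clearance 165.47 + origin terminal 897.62 + freight 1193.07 + insurance 343.81 = 323120.28
Buyer's account: destination terminal 964.42 + brokerage 497.14 + duty 381.72 + delivery 1091.62 = 2934.90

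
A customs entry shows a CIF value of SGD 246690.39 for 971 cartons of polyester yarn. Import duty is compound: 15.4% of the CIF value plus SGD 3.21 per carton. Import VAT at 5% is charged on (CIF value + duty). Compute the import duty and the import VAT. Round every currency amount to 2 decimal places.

Ad valorem component: 246690.39 × 15.4% = 37990.32
Specific component: 971 × 3.21 = 3116.91
Import duty = 37990.32 + 3116.91 = 41107.23
VAT base = CIF + duty = 246690.39 + 41107.23 = 287797.62
Import VAT = 287797.62 × 5% = 14389.88

Import duty: SGD 41107.23; import VAT: SGD 14389.88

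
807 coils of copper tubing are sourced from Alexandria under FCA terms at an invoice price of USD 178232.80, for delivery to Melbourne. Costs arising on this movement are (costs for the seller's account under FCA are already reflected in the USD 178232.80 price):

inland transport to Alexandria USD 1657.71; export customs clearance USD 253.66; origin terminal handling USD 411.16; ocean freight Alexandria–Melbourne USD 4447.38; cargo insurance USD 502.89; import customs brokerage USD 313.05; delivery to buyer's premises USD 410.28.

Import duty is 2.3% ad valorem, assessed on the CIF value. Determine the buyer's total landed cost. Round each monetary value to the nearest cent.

FCA: the seller delivers export-cleared goods to the carrier; the buyer bears costs from that point.
Already in the invoice (seller's account under FCA): inland to port, export clearance — exclude.
CIF value = FCA price + origin terminal + freight + insurance = 178232.80 + 411.16 + 4447.38 + 502.89 = 183594.23
Import duty = 183594.23 × 2.3% = 4222.67
Buyer bears: origin terminal 411.16 + freight 4447.38 + insurance 502.89 + brokerage 313.05 + delivery 410.28 + duty 4222.67 = 10307.43
Landed cost = invoice 178232.80 + 10307.43 = 188540.23

Total landed cost: USD 188540.23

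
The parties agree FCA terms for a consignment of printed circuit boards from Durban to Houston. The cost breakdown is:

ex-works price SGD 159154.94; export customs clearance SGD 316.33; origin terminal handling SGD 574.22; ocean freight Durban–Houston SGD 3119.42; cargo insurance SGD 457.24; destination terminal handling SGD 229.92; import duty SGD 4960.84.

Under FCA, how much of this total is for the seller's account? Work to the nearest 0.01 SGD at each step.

Seller's account: SGD 159471.27

FCA: the seller delivers export-cleared goods to the carrier; the buyer bears costs from that point.
Seller's account: goods 159154.94 + export clearance 316.33 = 159471.27
Buyer's account: origin terminal 574.22 + freight 3119.42 + insurance 457.24 + destination terminal 229.92 + duty 4960.84 = 9341.64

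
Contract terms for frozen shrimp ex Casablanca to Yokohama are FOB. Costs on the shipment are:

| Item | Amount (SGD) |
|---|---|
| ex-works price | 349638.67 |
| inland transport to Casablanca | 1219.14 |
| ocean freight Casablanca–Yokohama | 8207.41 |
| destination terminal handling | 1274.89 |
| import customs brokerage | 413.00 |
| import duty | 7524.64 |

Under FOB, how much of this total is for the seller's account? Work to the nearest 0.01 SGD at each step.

FOB: the seller bears costs until goods are on board at the origin port; the buyer bears freight, insurance and all costs thereafter.
Seller's account: goods 349638.67 + inland to port 1219.14 = 350857.81
Buyer's account: freight 8207.41 + destination terminal 1274.89 + brokerage 413.00 + duty 7524.64 = 17419.94

Seller's account: SGD 350857.81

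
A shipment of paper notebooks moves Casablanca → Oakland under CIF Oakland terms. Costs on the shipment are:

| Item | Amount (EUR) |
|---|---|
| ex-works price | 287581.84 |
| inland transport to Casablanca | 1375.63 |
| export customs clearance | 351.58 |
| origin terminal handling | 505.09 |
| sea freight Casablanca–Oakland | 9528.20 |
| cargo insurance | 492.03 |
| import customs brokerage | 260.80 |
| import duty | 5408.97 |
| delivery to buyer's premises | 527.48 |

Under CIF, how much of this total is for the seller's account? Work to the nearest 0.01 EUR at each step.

Seller's account: EUR 299834.37

CIF: the seller pays costs through ocean freight and marine insurance to the destination port.
Seller's account: goods 287581.84 + inland to port 1375.63 + export clearance 351.58 + origin terminal 505.09 + freight 9528.20 + insurance 492.03 = 299834.37
Buyer's account: brokerage 260.80 + duty 5408.97 + delivery 527.48 = 6197.25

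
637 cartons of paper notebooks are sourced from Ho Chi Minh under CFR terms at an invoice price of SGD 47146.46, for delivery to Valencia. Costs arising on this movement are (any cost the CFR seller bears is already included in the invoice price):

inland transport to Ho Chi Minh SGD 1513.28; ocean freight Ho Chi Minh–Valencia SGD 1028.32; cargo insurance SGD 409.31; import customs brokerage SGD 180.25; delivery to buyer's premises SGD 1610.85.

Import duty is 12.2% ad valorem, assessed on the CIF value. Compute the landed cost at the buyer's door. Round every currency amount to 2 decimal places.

CFR: the seller pays costs through ocean freight to the destination port, but not insurance.
Already in the invoice (seller's account under CFR): inland to port, freight — exclude.
CIF value = CFR price + insurance = 47146.46 + 409.31 = 47555.77
Import duty = 47555.77 × 12.2% = 5801.80
Buyer bears: insurance 409.31 + brokerage 180.25 + delivery 1610.85 + duty 5801.80 = 8002.21
Landed cost = invoice 47146.46 + 8002.21 = 55148.67

Total landed cost: SGD 55148.67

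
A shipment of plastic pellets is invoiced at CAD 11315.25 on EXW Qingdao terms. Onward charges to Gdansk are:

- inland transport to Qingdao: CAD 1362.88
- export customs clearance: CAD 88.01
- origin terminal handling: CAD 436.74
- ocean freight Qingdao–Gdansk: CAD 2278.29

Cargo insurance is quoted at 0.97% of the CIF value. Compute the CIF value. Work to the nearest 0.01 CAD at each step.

Let C be the CIF value. C = EXW price + pre-shipment costs + freight + 0.97% × C
C − 0.97% × C = 11315.25 + 1362.88 + 88.01 + 436.74 + 2278.29
0.9903 × C = 15481.17
C = 15481.17 / 0.9903 = 15632.81
Insurance premium = 0.97% × 15632.81 = 151.64

CIF value: CAD 15632.81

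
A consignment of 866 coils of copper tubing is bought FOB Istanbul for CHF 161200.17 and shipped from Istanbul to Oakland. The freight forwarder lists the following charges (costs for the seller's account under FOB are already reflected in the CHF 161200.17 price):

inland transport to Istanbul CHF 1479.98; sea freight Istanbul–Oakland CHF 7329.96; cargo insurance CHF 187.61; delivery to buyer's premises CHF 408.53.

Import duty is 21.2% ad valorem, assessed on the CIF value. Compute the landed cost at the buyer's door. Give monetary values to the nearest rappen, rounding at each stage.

Total landed cost: CHF 204894.43

FOB: the seller bears costs until goods are on board at the origin port; the buyer bears freight, insurance and all costs thereafter.
Already in the invoice (seller's account under FOB): inland to port — exclude.
CIF value = FOB price + freight + insurance = 161200.17 + 7329.96 + 187.61 = 168717.74
Import duty = 168717.74 × 21.2% = 35768.16
Buyer bears: freight 7329.96 + insurance 187.61 + delivery 408.53 + duty 35768.16 = 43694.26
Landed cost = invoice 161200.17 + 43694.26 = 204894.43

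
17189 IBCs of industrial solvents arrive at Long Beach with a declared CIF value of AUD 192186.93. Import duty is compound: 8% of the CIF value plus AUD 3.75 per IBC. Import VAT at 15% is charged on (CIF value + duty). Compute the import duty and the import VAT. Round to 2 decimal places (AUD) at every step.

Ad valorem component: 192186.93 × 8% = 15374.95
Specific component: 17189 × 3.75 = 64458.75
Import duty = 15374.95 + 64458.75 = 79833.70
VAT base = CIF + duty = 192186.93 + 79833.70 = 272020.63
Import VAT = 272020.63 × 15% = 40803.09

Import duty: AUD 79833.70; import VAT: AUD 40803.09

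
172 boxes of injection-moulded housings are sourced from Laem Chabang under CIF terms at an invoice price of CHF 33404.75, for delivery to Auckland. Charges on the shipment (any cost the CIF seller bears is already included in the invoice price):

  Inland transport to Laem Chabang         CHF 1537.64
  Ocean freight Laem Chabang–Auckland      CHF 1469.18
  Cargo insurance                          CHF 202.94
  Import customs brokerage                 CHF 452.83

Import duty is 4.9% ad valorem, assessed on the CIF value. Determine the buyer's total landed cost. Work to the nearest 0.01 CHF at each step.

Total landed cost: CHF 35494.41

CIF: the seller pays costs through ocean freight and marine insurance to the destination port.
Already in the invoice (seller's account under CIF): inland to port, freight, insurance — exclude.
The CIF price already equals the CIF value: 33404.75
Import duty = 33404.75 × 4.9% = 1636.83
Buyer bears: brokerage 452.83 + duty 1636.83 = 2089.66
Landed cost = invoice 33404.75 + 2089.66 = 35494.41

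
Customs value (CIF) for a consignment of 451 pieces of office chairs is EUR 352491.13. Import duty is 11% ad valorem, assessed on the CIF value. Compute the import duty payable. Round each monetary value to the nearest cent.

Import duty: EUR 38774.02

Import duty = 352491.13 × 11% = 38774.02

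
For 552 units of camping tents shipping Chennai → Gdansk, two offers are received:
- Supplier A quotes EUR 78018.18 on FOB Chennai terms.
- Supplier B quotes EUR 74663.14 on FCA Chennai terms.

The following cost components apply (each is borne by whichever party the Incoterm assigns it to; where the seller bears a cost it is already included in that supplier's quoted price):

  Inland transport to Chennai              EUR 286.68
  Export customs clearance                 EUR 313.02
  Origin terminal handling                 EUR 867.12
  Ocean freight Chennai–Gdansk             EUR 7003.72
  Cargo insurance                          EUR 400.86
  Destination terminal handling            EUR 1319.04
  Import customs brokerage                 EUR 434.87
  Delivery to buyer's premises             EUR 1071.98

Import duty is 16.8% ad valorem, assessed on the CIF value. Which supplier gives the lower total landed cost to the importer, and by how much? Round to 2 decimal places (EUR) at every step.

Supplier B is cheaper by EUR 2905.89

Supplier A (FOB):
CIF value = FOB price + freight + insurance = 78018.18 + 7003.72 + 400.86 = 85422.76
Import duty = 85422.76 × 16.8% = 14351.02
Buyer bears (A): 7003.72 + 400.86 + 1319.04 + 434.87 + 1071.98 = 10230.47
Landed cost (A) = invoice 78018.18 + 10230.47 + duty 14351.02 = 102599.67
Supplier B (FCA):
CIF value = FCA price + origin terminal + freight + insurance = 74663.14 + 867.12 + 7003.72 + 400.86 = 82934.84
Import duty = 82934.84 × 16.8% = 13933.05
Buyer bears (B): 867.12 + 7003.72 + 400.86 + 1319.04 + 434.87 + 1071.98 = 11097.59
Landed cost (B) = invoice 74663.14 + 11097.59 + duty 13933.05 = 99693.78
Difference = |102599.67 − 99693.78| = 2905.89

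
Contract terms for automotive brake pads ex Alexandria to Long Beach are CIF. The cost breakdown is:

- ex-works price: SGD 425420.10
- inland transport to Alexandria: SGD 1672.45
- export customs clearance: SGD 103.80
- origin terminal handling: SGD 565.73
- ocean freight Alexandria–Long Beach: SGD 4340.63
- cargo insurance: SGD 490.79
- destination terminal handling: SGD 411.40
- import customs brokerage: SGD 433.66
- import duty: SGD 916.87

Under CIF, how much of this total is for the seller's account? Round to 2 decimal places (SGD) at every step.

Seller's account: SGD 432593.50

CIF: the seller pays costs through ocean freight and marine insurance to the destination port.
Seller's account: goods 425420.10 + inland to port 1672.45 + export clearance 103.80 + origin terminal 565.73 + freight 4340.63 + insurance 490.79 = 432593.50
Buyer's account: destination terminal 411.40 + brokerage 433.66 + duty 916.87 = 1761.93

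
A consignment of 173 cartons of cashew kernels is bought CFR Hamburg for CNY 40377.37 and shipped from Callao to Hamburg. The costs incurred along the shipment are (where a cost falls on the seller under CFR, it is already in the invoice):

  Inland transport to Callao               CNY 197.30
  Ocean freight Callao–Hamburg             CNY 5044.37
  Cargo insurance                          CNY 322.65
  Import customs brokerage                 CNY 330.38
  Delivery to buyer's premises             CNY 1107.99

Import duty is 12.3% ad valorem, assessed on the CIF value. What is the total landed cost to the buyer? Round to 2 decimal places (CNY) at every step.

Total landed cost: CNY 47144.49

CFR: the seller pays costs through ocean freight to the destination port, but not insurance.
Already in the invoice (seller's account under CFR): inland to port, freight — exclude.
CIF value = CFR price + insurance = 40377.37 + 322.65 = 40700.02
Import duty = 40700.02 × 12.3% = 5006.10
Buyer bears: insurance 322.65 + brokerage 330.38 + delivery 1107.99 + duty 5006.10 = 6767.12
Landed cost = invoice 40377.37 + 6767.12 = 47144.49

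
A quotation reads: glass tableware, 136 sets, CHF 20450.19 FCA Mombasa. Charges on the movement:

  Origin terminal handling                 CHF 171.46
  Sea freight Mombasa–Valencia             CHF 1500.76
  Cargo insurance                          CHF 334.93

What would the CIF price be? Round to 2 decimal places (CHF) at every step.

From FCA to CIF, the seller additionally bears: origin terminal, freight, insurance.
CIF price = 20450.19 + 171.46 + 1500.76 + 334.93 = 22457.34

CIF price: CHF 22457.34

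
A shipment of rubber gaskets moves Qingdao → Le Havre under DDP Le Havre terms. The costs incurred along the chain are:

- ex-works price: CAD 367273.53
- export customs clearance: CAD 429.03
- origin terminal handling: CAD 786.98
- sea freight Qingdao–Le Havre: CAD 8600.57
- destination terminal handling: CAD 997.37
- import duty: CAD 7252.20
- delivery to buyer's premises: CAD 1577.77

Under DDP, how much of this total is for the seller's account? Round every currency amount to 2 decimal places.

Seller's account: CAD 386917.45

DDP: the seller bears all costs including import duty.
Seller's account: goods 367273.53 + export clearance 429.03 + origin terminal 786.98 + freight 8600.57 + destination terminal 997.37 + duty 7252.20 + delivery 1577.77 = 386917.45
Buyer's account: 0.00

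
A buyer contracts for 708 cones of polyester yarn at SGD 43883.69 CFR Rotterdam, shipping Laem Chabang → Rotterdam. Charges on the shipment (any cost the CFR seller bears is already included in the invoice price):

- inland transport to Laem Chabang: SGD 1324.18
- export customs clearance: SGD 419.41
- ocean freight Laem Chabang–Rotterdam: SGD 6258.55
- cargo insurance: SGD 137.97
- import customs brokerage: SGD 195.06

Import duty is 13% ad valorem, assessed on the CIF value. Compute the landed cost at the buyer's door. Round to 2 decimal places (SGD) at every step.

CFR: the seller pays costs through ocean freight to the destination port, but not insurance.
Already in the invoice (seller's account under CFR): inland to port, export clearance, freight — exclude.
CIF value = CFR price + insurance = 43883.69 + 137.97 = 44021.66
Import duty = 44021.66 × 13% = 5722.82
Buyer bears: insurance 137.97 + brokerage 195.06 + duty 5722.82 = 6055.85
Landed cost = invoice 43883.69 + 6055.85 = 49939.54

Total landed cost: SGD 49939.54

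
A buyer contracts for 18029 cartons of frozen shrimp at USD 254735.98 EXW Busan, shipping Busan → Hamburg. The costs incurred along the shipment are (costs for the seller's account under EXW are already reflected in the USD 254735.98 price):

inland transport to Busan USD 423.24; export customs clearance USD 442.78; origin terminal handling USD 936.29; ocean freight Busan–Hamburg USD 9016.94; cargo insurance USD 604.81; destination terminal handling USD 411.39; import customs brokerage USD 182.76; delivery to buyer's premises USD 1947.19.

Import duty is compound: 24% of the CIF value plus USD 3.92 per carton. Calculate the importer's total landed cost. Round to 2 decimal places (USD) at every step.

EXW: the seller makes goods available at their premises; the buyer bears all onward costs.
CIF value = EXW price + inland to port + export clearance + origin terminal + freight + insurance = 254735.98 + 423.24 + 442.78 + 936.29 + 9016.94 + 604.81 = 266160.04
Ad valorem component: 266160.04 × 24% = 63878.41
Specific component: 18029 × 3.92 = 70673.68
Import duty = 63878.41 + 70673.68 = 134552.09
Buyer bears: inland to port 423.24 + export clearance 442.78 + origin terminal 936.29 + freight 9016.94 + insurance 604.81 + destination terminal 411.39 + brokerage 182.76 + delivery 1947.19 + duty 134552.09 = 148517.49
Landed cost = invoice 254735.98 + 148517.49 = 403253.47

Total landed cost: USD 403253.47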